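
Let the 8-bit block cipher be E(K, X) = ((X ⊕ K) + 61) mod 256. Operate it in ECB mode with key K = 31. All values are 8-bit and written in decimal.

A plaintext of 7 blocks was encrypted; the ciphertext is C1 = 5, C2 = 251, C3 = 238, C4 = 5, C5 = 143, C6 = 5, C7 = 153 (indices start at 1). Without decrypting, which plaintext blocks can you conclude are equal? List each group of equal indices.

ECB encrypts each block independently with the same key, so equal ciphertext blocks imply equal plaintext blocks.
C1 = C4 = C6 = 5, so P1 = P4 = P6.

P1 = P4 = P6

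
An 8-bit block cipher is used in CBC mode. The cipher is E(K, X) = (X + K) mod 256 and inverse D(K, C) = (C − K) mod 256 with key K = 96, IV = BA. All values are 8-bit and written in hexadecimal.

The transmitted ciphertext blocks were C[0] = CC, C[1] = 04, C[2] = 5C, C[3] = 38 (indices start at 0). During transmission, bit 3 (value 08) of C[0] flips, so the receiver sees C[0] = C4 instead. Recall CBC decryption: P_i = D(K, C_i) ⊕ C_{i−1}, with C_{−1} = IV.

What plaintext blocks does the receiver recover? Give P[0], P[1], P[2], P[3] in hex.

P[0] = 94, P[1] = AA, P[2] = C2, P[3] = FE

Only C[0] changed, to C4. In CBC, a change in C_i garbles P_i and flips the same bit in P_{i+1}. Decrypting the received ciphertext:
P[0]: D(K, C4) = 2E; 2E ⊕ BA = 94.
P[1]: D(K, 04) = 6E; 6E ⊕ C4 = AA.
P[2]: D(K, 5C) = C6; C6 ⊕ 04 = C2.
P[3]: D(K, 38) = A2; A2 ⊕ 5C = FE.
Blocks that differ from the original plaintext: P[0], P[1].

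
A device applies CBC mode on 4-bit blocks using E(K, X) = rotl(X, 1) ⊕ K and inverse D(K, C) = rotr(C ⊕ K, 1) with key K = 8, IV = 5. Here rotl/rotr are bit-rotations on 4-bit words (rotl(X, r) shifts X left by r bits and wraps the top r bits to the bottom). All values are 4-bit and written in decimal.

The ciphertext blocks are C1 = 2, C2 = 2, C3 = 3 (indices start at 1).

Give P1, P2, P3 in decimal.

P1 = 0, P2 = 7, P3 = 15

CBC decryption: P_i = D(K, C_i) ⊕ C_{i−1}, with C_{0} = IV.
P1: D(K, 2) = 5; 5 ⊕ 5 = 0.
P2: D(K, 2) = 5; 5 ⊕ 2 = 7.
P3: D(K, 3) = 13; 13 ⊕ 2 = 15.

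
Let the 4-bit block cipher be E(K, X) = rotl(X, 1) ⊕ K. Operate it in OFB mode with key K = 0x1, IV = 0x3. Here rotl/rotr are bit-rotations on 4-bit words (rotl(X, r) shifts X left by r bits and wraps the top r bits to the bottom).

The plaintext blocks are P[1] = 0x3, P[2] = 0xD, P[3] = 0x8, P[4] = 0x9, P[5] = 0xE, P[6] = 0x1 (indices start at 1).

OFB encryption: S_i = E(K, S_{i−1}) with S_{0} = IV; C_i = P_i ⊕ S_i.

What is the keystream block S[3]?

0xE

C[1]: S = E(K, 0x3) = 0x7; 0x3 ⊕ 0x7 = 0x4.
C[2]: S = E(K, 0x7) = 0xF; 0xD ⊕ 0xF = 0x2.
C[3]: S = E(K, 0xF) = 0xE; 0x8 ⊕ 0xE = 0x6.
So S[3] = 0xE.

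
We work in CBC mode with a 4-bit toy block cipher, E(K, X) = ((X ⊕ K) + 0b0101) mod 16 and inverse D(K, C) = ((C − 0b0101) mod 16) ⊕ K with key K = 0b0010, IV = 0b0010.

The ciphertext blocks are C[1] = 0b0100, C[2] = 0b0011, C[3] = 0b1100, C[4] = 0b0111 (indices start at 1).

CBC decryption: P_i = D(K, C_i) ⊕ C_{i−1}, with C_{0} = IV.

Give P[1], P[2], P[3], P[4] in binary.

P[1]: D(K, 0b0100) = 0b1101; 0b1101 ⊕ 0b0010 = 0b1111.
P[2]: D(K, 0b0011) = 0b1100; 0b1100 ⊕ 0b0100 = 0b1000.
P[3]: D(K, 0b1100) = 0b0101; 0b0101 ⊕ 0b0011 = 0b0110.
P[4]: D(K, 0b0111) = 0b0000; 0b0000 ⊕ 0b1100 = 0b1100.

P[1] = 0b1111, P[2] = 0b1000, P[3] = 0b0110, P[4] = 0b1100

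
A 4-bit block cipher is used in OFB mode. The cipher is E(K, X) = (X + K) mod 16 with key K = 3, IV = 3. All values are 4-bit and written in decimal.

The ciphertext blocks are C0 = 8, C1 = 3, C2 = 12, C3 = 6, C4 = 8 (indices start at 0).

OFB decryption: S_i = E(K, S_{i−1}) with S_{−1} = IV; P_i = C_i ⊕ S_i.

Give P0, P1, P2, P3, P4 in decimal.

P0: S = E(K, 3) = 6; 8 ⊕ 6 = 14.
P1: S = E(K, 6) = 9; 3 ⊕ 9 = 10.
P2: S = E(K, 9) = 12; 12 ⊕ 12 = 0.
P3: S = E(K, 12) = 15; 6 ⊕ 15 = 9.
P4: S = E(K, 15) = 2; 8 ⊕ 2 = 10.

P0 = 14, P1 = 10, P2 = 0, P3 = 9, P4 = 10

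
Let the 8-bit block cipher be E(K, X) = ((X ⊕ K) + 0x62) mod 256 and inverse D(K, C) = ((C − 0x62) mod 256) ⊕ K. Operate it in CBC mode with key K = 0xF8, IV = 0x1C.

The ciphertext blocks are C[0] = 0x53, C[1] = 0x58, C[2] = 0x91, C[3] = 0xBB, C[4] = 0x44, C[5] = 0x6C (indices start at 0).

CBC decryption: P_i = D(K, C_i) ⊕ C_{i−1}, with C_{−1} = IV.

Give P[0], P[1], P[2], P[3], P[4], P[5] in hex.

P[0] = 0x15, P[1] = 0x5D, P[2] = 0x8F, P[3] = 0x30, P[4] = 0xA1, P[5] = 0xB6

P[0]: D(K, 0x53) = 0x09; 0x09 ⊕ 0x1C = 0x15.
P[1]: D(K, 0x58) = 0x0E; 0x0E ⊕ 0x53 = 0x5D.
P[2]: D(K, 0x91) = 0xD7; 0xD7 ⊕ 0x58 = 0x8F.
P[3]: D(K, 0xBB) = 0xA1; 0xA1 ⊕ 0x91 = 0x30.
P[4]: D(K, 0x44) = 0x1A; 0x1A ⊕ 0xBB = 0xA1.
P[5]: D(K, 0x6C) = 0xF2; 0xF2 ⊕ 0x44 = 0xB6.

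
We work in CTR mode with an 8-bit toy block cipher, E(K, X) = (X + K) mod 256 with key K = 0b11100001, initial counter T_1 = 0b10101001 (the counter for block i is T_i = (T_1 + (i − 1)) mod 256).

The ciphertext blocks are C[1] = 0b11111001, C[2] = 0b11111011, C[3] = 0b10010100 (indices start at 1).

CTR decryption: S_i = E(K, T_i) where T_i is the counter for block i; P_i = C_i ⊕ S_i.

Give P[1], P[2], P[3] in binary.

P[1]: T = 0b10101001, S = E(K, T) = 0b10001010; 0b11111001 ⊕ 0b10001010 = 0b01110011.
P[2]: T = 0b10101010, S = E(K, T) = 0b10001011; 0b11111011 ⊕ 0b10001011 = 0b01110000.
P[3]: T = 0b10101011, S = E(K, T) = 0b10001100; 0b10010100 ⊕ 0b10001100 = 0b00011000.

P[1] = 0b01110011, P[2] = 0b01110000, P[3] = 0b00011000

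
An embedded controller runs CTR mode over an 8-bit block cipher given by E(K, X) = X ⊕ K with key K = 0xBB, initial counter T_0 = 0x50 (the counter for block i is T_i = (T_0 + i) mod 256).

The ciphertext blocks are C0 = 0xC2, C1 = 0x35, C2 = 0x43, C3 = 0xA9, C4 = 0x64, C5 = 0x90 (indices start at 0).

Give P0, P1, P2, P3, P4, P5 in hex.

CTR decryption: S_i = E(K, T_i) where T_i is the counter for block i; P_i = C_i ⊕ S_i.
P0: T = 0x50, S = E(K, T) = 0xEB; 0xC2 ⊕ 0xEB = 0x29.
P1: T = 0x51, S = E(K, T) = 0xEA; 0x35 ⊕ 0xEA = 0xDF.
P2: T = 0x52, S = E(K, T) = 0xE9; 0x43 ⊕ 0xE9 = 0xAA.
P3: T = 0x53, S = E(K, T) = 0xE8; 0xA9 ⊕ 0xE8 = 0x41.
P4: T = 0x54, S = E(K, T) = 0xEF; 0x64 ⊕ 0xEF = 0x8B.
P5: T = 0x55, S = E(K, T) = 0xEE; 0x90 ⊕ 0xEE = 0x7E.

P0 = 0x29, P1 = 0xDF, P2 = 0xAA, P3 = 0x41, P4 = 0x8B, P5 = 0x7E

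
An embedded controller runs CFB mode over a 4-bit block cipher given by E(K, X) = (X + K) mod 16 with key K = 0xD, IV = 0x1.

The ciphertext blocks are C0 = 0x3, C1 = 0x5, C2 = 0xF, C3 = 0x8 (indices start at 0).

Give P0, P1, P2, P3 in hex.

P0 = 0xD, P1 = 0x5, P2 = 0xD, P3 = 0x4

CFB decryption: P_i = C_i ⊕ E(K, C_{i−1}), with C_{−1} = IV.
P0: E(K, 0x1) = 0xE; 0x3 ⊕ 0xE = 0xD.
P1: E(K, 0x3) = 0x0; 0x5 ⊕ 0x0 = 0x5.
P2: E(K, 0x5) = 0x2; 0xF ⊕ 0x2 = 0xD.
P3: E(K, 0xF) = 0xC; 0x8 ⊕ 0xC = 0x4.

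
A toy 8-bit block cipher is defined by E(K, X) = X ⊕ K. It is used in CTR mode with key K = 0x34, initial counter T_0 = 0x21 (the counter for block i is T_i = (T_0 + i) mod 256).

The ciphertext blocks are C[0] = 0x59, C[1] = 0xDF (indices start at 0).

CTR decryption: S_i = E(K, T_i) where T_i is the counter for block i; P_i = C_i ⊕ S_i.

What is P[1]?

P[1]: T = 0x22, S = E(K, T) = 0x16; 0xDF ⊕ 0x16 = 0xC9.

P[1] = 0xC9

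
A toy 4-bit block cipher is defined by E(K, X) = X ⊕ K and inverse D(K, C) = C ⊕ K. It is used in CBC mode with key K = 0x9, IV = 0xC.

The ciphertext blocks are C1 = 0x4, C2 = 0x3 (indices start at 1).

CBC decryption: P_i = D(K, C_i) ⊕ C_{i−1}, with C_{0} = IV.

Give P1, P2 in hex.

P1 = 0x1, P2 = 0xE

P1: D(K, 0x4) = 0xD; 0xD ⊕ 0xC = 0x1.
P2: D(K, 0x3) = 0xA; 0xA ⊕ 0x4 = 0xE.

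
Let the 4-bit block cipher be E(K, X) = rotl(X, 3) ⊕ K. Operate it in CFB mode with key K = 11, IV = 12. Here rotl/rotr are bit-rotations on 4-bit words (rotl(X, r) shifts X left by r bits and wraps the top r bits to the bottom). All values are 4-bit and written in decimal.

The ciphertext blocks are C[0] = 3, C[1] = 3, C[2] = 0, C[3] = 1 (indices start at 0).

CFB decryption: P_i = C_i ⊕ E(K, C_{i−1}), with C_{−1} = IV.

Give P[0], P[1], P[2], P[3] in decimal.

P[0]: E(K, 12) = 13; 3 ⊕ 13 = 14.
P[1]: E(K, 3) = 2; 3 ⊕ 2 = 1.
P[2]: E(K, 3) = 2; 0 ⊕ 2 = 2.
P[3]: E(K, 0) = 11; 1 ⊕ 11 = 10.

P[0] = 14, P[1] = 1, P[2] = 2, P[3] = 10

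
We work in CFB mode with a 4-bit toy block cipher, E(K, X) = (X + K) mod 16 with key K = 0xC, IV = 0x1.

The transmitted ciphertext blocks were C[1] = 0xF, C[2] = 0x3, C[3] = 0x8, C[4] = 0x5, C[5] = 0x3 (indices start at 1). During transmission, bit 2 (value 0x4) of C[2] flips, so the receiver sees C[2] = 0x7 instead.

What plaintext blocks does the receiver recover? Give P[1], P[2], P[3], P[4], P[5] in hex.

CFB decryption: P_i = C_i ⊕ E(K, C_{i−1}), with C_{0} = IV.
Only C[2] changed, to 0x7. In CFB, a change in C_i flips the same bit in P_i and garbles P_{i+1}. Decrypting the received ciphertext:
P[1]: E(K, 0x1) = 0xD; 0xF ⊕ 0xD = 0x2.
P[2]: E(K, 0xF) = 0xB; 0x7 ⊕ 0xB = 0xC.
P[3]: E(K, 0x7) = 0x3; 0x8 ⊕ 0x3 = 0xB.
P[4]: E(K, 0x8) = 0x4; 0x5 ⊕ 0x4 = 0x1.
P[5]: E(K, 0x5) = 0x1; 0x3 ⊕ 0x1 = 0x2.
Blocks that differ from the original plaintext: P[2], P[3].

P[1] = 0x2, P[2] = 0xC, P[3] = 0xB, P[4] = 0x1, P[5] = 0x2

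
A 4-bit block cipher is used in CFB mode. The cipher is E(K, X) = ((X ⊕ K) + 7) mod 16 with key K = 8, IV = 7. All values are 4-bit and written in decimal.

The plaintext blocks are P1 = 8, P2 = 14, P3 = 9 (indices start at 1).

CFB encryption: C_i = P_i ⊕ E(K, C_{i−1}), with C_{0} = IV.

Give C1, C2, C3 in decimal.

C1: E(K, 7) = 6; 8 ⊕ 6 = 14.
C2: E(K, 14) = 13; 14 ⊕ 13 = 3.
C3: E(K, 3) = 2; 9 ⊕ 2 = 11.

C1 = 14, C2 = 3, C3 = 11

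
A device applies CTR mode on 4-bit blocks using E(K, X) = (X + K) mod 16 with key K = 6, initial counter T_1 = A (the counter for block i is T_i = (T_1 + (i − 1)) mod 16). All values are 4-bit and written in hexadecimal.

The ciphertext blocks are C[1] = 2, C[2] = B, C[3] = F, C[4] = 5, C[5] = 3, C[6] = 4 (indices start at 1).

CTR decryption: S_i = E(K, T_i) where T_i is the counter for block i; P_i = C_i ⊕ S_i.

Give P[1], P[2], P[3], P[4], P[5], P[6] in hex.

P[1]: T = A, S = E(K, T) = 0; 2 ⊕ 0 = 2.
P[2]: T = B, S = E(K, T) = 1; B ⊕ 1 = A.
P[3]: T = C, S = E(K, T) = 2; F ⊕ 2 = D.
P[4]: T = D, S = E(K, T) = 3; 5 ⊕ 3 = 6.
P[5]: T = E, S = E(K, T) = 4; 3 ⊕ 4 = 7.
P[6]: T = F, S = E(K, T) = 5; 4 ⊕ 5 = 1.

P[1] = 2, P[2] = A, P[3] = D, P[4] = 6, P[5] = 7, P[6] = 1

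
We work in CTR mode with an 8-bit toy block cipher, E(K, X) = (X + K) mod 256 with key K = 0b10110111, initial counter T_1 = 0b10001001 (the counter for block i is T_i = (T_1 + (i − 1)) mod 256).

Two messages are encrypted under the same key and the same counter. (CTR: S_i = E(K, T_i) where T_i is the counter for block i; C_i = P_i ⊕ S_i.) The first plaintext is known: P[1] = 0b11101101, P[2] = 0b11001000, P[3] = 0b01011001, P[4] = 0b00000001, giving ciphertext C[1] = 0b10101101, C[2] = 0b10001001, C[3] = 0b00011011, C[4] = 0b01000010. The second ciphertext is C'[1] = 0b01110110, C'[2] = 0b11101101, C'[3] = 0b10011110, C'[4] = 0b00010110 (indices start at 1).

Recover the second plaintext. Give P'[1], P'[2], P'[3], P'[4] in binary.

P'[1] = 0b00110110, P'[2] = 0b10101100, P'[3] = 0b11011100, P'[4] = 0b01010101

In CTR with a reused counter, both messages share the same keystream S_i, so C_i ⊕ C'_i = P_i ⊕ P'_i and thus P'_i = P_i ⊕ C_i ⊕ C'_i.
P'[1]: 0b11101101 ⊕ 0b10101101 ⊕ 0b01110110 = 0b00110110.
P'[2]: 0b11001000 ⊕ 0b10001001 ⊕ 0b11101101 = 0b10101100.
P'[3]: 0b01011001 ⊕ 0b00011011 ⊕ 0b10011110 = 0b11011100.
P'[4]: 0b00000001 ⊕ 0b01000010 ⊕ 0b00010110 = 0b01010101.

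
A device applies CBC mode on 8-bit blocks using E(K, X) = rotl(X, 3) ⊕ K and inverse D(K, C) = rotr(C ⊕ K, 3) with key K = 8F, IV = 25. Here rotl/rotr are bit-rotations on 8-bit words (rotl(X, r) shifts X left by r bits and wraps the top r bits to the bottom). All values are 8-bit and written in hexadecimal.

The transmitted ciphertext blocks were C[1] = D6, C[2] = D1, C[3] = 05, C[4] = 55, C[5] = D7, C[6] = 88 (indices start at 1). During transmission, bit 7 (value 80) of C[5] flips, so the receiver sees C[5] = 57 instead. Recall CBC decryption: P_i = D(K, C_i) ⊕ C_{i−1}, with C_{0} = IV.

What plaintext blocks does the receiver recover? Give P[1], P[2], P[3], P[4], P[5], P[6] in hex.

P[1] = 0E, P[2] = 1D, P[3] = 80, P[4] = 5E, P[5] = 4E, P[6] = B7

Only C[5] changed, to 57. In CBC, a change in C_i garbles P_i and flips the same bit in P_{i+1}. Decrypting the received ciphertext:
P[1]: D(K, D6) = 2B; 2B ⊕ 25 = 0E.
P[2]: D(K, D1) = CB; CB ⊕ D6 = 1D.
P[3]: D(K, 05) = 51; 51 ⊕ D1 = 80.
P[4]: D(K, 55) = 5B; 5B ⊕ 05 = 5E.
P[5]: D(K, 57) = 1B; 1B ⊕ 55 = 4E.
P[6]: D(K, 88) = E0; E0 ⊕ 57 = B7.
Blocks that differ from the original plaintext: P[5], P[6].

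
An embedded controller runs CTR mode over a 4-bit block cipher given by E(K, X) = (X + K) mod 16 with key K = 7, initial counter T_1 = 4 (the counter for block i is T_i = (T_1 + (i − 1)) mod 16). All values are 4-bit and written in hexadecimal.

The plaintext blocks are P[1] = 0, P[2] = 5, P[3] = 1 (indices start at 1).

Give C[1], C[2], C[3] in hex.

CTR encryption: S_i = E(K, T_i) where T_i is the counter for block i; C_i = P_i ⊕ S_i.
C[1]: T = 4, S = E(K, T) = B; 0 ⊕ B = B.
C[2]: T = 5, S = E(K, T) = C; 5 ⊕ C = 9.
C[3]: T = 6, S = E(K, T) = D; 1 ⊕ D = C.

C[1] = B, C[2] = 9, C[3] = C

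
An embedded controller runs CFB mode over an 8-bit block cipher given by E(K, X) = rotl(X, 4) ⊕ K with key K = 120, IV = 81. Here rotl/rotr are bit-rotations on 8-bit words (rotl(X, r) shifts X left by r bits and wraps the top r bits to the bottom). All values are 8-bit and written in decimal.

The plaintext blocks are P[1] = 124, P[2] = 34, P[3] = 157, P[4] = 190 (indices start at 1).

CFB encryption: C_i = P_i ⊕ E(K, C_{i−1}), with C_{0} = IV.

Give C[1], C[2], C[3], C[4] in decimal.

C[1]: E(K, 81) = 109; 124 ⊕ 109 = 17.
C[2]: E(K, 17) = 105; 34 ⊕ 105 = 75.
C[3]: E(K, 75) = 204; 157 ⊕ 204 = 81.
C[4]: E(K, 81) = 109; 190 ⊕ 109 = 211.

C[1] = 17, C[2] = 75, C[3] = 81, C[4] = 211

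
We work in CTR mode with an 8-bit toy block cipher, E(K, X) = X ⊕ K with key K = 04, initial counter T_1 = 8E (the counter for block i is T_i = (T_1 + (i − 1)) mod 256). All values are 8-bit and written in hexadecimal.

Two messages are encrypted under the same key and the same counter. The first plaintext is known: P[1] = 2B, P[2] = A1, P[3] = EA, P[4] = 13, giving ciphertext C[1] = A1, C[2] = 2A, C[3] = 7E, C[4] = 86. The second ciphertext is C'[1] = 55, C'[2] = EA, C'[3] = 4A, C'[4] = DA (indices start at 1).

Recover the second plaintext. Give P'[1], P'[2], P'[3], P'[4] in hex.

In CTR with a reused counter, both messages share the same keystream S_i, so C_i ⊕ C'_i = P_i ⊕ P'_i and thus P'_i = P_i ⊕ C_i ⊕ C'_i.
P'[1]: 2B ⊕ A1 ⊕ 55 = DF.
P'[2]: A1 ⊕ 2A ⊕ EA = 61.
P'[3]: EA ⊕ 7E ⊕ 4A = DE.
P'[4]: 13 ⊕ 86 ⊕ DA = 4F.

P'[1] = DF, P'[2] = 61, P'[3] = DE, P'[4] = 4F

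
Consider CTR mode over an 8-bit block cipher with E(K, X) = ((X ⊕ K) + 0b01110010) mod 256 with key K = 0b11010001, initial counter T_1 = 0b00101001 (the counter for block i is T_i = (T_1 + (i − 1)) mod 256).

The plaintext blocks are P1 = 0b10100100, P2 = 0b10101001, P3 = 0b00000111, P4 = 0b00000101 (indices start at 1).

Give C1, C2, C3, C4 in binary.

C1 = 0b11001110, C2 = 0b11000100, C3 = 0b01101011, C4 = 0b01101010

CTR encryption: S_i = E(K, T_i) where T_i is the counter for block i; C_i = P_i ⊕ S_i.
C1: T = 0b00101001, S = E(K, T) = 0b01101010; 0b10100100 ⊕ 0b01101010 = 0b11001110.
C2: T = 0b00101010, S = E(K, T) = 0b01101101; 0b10101001 ⊕ 0b01101101 = 0b11000100.
C3: T = 0b00101011, S = E(K, T) = 0b01101100; 0b00000111 ⊕ 0b01101100 = 0b01101011.
C4: T = 0b00101100, S = E(K, T) = 0b01101111; 0b00000101 ⊕ 0b01101111 = 0b01101010.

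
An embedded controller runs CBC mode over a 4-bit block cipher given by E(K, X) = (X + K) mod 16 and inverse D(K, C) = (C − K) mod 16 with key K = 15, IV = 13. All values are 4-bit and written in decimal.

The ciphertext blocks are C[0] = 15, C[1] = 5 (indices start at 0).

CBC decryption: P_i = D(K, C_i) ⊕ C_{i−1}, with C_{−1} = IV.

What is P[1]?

P[1]: D(K, 5) = 6; 6 ⊕ 15 = 9.

P[1] = 9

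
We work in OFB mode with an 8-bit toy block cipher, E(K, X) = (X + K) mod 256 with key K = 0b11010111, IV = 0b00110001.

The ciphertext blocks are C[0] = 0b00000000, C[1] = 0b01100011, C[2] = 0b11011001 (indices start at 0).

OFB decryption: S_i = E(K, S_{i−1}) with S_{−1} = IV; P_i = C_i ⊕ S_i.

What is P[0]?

P[0]: S = E(K, 0b00110001) = 0b00001000; 0b00000000 ⊕ 0b00001000 = 0b00001000.

P[0] = 0b00001000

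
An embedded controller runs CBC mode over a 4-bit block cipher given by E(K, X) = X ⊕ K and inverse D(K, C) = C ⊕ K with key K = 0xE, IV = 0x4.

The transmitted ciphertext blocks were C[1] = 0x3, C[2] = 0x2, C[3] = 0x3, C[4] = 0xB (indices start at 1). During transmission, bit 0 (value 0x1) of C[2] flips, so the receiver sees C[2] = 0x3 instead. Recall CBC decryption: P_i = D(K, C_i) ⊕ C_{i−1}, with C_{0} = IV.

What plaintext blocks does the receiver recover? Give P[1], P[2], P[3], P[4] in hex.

P[1] = 0x9, P[2] = 0xE, P[3] = 0xE, P[4] = 0x6

Only C[2] changed, to 0x3. In CBC, a change in C_i garbles P_i and flips the same bit in P_{i+1}. Decrypting the received ciphertext:
P[1]: D(K, 0x3) = 0xD; 0xD ⊕ 0x4 = 0x9.
P[2]: D(K, 0x3) = 0xD; 0xD ⊕ 0x3 = 0xE.
P[3]: D(K, 0x3) = 0xD; 0xD ⊕ 0x3 = 0xE.
P[4]: D(K, 0xB) = 0x5; 0x5 ⊕ 0x3 = 0x6.
Blocks that differ from the original plaintext: P[2], P[3].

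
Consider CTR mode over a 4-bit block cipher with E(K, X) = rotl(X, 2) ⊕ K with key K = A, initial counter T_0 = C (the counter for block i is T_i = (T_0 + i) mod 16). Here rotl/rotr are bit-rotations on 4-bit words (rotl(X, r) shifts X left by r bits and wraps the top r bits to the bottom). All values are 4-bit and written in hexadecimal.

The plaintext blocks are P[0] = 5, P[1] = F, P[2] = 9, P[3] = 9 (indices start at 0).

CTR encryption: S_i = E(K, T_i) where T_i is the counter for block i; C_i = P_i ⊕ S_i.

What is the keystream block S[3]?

C[0]: T = C, S = E(K, T) = 9; 5 ⊕ 9 = C.
C[1]: T = D, S = E(K, T) = D; F ⊕ D = 2.
C[2]: T = E, S = E(K, T) = 1; 9 ⊕ 1 = 8.
C[3]: T = F, S = E(K, T) = 5; 9 ⊕ 5 = C.
So S[3] = 5.

5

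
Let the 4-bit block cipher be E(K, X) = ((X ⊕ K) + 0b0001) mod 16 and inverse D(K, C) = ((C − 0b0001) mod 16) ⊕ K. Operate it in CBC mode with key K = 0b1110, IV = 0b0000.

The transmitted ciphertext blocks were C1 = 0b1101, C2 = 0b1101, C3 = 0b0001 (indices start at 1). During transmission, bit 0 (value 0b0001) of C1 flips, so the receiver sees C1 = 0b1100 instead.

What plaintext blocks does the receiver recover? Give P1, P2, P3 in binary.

P1 = 0b0101, P2 = 0b1110, P3 = 0b0011

CBC decryption: P_i = D(K, C_i) ⊕ C_{i−1}, with C_{0} = IV.
Only C1 changed, to 0b1100. In CBC, a change in C_i garbles P_i and flips the same bit in P_{i+1}. Decrypting the received ciphertext:
P1: D(K, 0b1100) = 0b0101; 0b0101 ⊕ 0b0000 = 0b0101.
P2: D(K, 0b1101) = 0b0010; 0b0010 ⊕ 0b1100 = 0b1110.
P3: D(K, 0b0001) = 0b1110; 0b1110 ⊕ 0b1101 = 0b0011.
Blocks that differ from the original plaintext: P1, P2.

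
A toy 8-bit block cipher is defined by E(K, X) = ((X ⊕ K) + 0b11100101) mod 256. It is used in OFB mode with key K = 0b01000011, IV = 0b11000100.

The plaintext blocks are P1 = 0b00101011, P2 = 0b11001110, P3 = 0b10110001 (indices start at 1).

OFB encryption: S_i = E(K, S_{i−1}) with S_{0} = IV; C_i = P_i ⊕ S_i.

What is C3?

C3 = 0b10001101

C1: S = E(K, 0b11000100) = 0b01101100; 0b00101011 ⊕ 0b01101100 = 0b01000111.
C2: S = E(K, 0b01101100) = 0b00010100; 0b11001110 ⊕ 0b00010100 = 0b11011010.
C3: S = E(K, 0b00010100) = 0b00111100; 0b10110001 ⊕ 0b00111100 = 0b10001101.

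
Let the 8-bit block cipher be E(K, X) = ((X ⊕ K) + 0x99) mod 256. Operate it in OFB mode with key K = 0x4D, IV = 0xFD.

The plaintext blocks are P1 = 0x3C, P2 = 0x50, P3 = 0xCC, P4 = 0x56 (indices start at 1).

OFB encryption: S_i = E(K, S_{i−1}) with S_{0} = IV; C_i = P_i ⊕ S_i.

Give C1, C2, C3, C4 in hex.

C1 = 0x75, C2 = 0xCD, C3 = 0xA5, C4 = 0xEB

C1: S = E(K, 0xFD) = 0x49; 0x3C ⊕ 0x49 = 0x75.
C2: S = E(K, 0x49) = 0x9D; 0x50 ⊕ 0x9D = 0xCD.
C3: S = E(K, 0x9D) = 0x69; 0xCC ⊕ 0x69 = 0xA5.
C4: S = E(K, 0x69) = 0xBD; 0x56 ⊕ 0xBD = 0xEB.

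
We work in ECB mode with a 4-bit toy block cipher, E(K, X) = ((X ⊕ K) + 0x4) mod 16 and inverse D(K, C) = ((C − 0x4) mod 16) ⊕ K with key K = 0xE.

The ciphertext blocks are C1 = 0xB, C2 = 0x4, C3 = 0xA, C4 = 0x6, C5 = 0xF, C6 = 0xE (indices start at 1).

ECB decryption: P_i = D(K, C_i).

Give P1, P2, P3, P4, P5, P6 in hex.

P1: D(K, 0xB) = 0x9.
P2: D(K, 0x4) = 0xE.
P3: D(K, 0xA) = 0x8.
P4: D(K, 0x6) = 0xC.
P5: D(K, 0xF) = 0x5.
P6: D(K, 0xE) = 0x4.

P1 = 0x9, P2 = 0xE, P3 = 0x8, P4 = 0xC, P5 = 0x5, P6 = 0x4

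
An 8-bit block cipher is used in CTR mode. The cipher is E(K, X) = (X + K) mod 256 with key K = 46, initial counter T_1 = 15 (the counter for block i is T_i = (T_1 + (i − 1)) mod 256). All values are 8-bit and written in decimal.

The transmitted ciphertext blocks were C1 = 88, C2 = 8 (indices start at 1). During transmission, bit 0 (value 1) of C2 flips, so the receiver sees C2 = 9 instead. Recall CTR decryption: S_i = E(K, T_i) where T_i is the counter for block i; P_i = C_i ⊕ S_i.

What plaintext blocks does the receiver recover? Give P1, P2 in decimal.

Only C2 changed, to 9. In CTR, a change in C_i flips the same bit in P_i only; the keystream is unaffected. Decrypting the received ciphertext:
P1: T = 15, S = E(K, T) = 61; 88 ⊕ 61 = 101.
P2: T = 16, S = E(K, T) = 62; 9 ⊕ 62 = 55.
Blocks that differ from the original plaintext: P2.

P1 = 101, P2 = 55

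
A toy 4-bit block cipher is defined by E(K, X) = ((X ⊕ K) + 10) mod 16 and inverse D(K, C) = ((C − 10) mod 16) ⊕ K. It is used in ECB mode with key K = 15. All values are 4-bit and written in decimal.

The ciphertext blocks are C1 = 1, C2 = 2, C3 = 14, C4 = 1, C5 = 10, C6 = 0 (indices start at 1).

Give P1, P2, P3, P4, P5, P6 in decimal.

ECB decryption: P_i = D(K, C_i).
P1: D(K, 1) = 8.
P2: D(K, 2) = 7.
P3: D(K, 14) = 11.
P4: D(K, 1) = 8.
P5: D(K, 10) = 15.
P6: D(K, 0) = 9.

P1 = 8, P2 = 7, P3 = 11, P4 = 8, P5 = 15, P6 = 9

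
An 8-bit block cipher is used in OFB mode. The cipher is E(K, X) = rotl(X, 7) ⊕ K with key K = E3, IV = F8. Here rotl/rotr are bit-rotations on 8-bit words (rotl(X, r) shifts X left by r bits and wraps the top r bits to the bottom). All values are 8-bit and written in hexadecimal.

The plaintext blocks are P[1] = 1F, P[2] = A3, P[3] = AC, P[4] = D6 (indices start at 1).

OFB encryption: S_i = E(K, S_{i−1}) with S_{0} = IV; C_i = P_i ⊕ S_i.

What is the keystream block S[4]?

C[1]: S = E(K, F8) = 9F; 1F ⊕ 9F = 80.
C[2]: S = E(K, 9F) = 2C; A3 ⊕ 2C = 8F.
C[3]: S = E(K, 2C) = F5; AC ⊕ F5 = 59.
C[4]: S = E(K, F5) = 19; D6 ⊕ 19 = CF.
So S[4] = 19.

19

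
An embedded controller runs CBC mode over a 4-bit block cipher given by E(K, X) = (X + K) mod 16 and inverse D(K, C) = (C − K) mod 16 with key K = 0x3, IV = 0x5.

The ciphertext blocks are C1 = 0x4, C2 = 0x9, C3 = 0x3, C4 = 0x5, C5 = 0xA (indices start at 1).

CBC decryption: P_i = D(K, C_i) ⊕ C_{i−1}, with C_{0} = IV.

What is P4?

P4: D(K, 0x5) = 0x2; 0x2 ⊕ 0x3 = 0x1.

P4 = 0x1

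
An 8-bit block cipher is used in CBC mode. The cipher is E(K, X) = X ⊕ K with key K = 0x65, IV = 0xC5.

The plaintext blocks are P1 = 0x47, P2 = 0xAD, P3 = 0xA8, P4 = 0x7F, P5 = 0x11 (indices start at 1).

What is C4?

C4 = 0xF8

CBC encryption: C_i = E(K, P_i ⊕ C_{i−1}), with C_{0} = IV.
C1: P1 ⊕ 0xC5 = 0x82; E(K, 0x82) = 0xE7.
C2: P2 ⊕ 0xE7 = 0x4A; E(K, 0x4A) = 0x2F.
C3: P3 ⊕ 0x2F = 0x87; E(K, 0x87) = 0xE2.
C4: P4 ⊕ 0xE2 = 0x9D; E(K, 0x9D) = 0xF8.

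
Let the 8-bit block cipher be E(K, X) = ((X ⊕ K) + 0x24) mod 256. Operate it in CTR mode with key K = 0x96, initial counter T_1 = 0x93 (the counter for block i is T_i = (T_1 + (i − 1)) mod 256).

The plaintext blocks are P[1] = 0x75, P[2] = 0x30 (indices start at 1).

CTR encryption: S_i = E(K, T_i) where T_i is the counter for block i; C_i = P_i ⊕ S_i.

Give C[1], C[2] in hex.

C[1]: T = 0x93, S = E(K, T) = 0x29; 0x75 ⊕ 0x29 = 0x5C.
C[2]: T = 0x94, S = E(K, T) = 0x26; 0x30 ⊕ 0x26 = 0x16.

C[1] = 0x5C, C[2] = 0x16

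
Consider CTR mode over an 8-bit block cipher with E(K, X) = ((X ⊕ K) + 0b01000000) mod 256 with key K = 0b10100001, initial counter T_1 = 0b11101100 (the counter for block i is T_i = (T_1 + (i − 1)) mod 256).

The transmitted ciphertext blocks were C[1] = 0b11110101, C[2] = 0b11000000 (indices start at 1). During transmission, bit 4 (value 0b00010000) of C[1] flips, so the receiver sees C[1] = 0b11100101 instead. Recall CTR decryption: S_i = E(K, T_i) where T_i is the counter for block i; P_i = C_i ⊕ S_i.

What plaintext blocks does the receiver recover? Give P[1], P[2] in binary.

Only C[1] changed, to 0b11100101. In CTR, a change in C_i flips the same bit in P_i only; the keystream is unaffected. Decrypting the received ciphertext:
P[1]: T = 0b11101100, S = E(K, T) = 0b10001101; 0b11100101 ⊕ 0b10001101 = 0b01101000.
P[2]: T = 0b11101101, S = E(K, T) = 0b10001100; 0b11000000 ⊕ 0b10001100 = 0b01001100.
Blocks that differ from the original plaintext: P[1].

P[1] = 0b01101000, P[2] = 0b01001100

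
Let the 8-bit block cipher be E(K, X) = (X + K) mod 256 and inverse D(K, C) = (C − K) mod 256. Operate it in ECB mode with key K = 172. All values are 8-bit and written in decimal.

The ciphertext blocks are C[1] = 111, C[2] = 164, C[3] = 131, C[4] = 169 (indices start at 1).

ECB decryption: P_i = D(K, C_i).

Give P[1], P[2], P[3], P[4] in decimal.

P[1]: D(K, 111) = 195.
P[2]: D(K, 164) = 248.
P[3]: D(K, 131) = 215.
P[4]: D(K, 169) = 253.

P[1] = 195, P[2] = 248, P[3] = 215, P[4] = 253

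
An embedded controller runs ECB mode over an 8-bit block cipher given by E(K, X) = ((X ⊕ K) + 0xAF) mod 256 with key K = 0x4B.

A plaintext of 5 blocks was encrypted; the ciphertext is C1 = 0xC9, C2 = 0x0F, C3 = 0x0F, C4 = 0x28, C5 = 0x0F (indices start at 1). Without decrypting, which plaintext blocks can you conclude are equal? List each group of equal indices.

ECB encrypts each block independently with the same key, so equal ciphertext blocks imply equal plaintext blocks.
C2 = C3 = C5 = 0x0F, so P2 = P3 = P5.

P2 = P3 = P5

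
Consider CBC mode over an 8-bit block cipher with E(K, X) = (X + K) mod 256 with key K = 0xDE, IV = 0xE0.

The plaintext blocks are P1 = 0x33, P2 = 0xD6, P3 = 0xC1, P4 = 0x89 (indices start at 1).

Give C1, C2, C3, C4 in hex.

C1 = 0xB1, C2 = 0x45, C3 = 0x62, C4 = 0xC9

CBC encryption: C_i = E(K, P_i ⊕ C_{i−1}), with C_{0} = IV.
C1: P1 ⊕ 0xE0 = 0xD3; E(K, 0xD3) = 0xB1.
C2: P2 ⊕ 0xB1 = 0x67; E(K, 0x67) = 0x45.
C3: P3 ⊕ 0x45 = 0x84; E(K, 0x84) = 0x62.
C4: P4 ⊕ 0x62 = 0xEB; E(K, 0xEB) = 0xC9.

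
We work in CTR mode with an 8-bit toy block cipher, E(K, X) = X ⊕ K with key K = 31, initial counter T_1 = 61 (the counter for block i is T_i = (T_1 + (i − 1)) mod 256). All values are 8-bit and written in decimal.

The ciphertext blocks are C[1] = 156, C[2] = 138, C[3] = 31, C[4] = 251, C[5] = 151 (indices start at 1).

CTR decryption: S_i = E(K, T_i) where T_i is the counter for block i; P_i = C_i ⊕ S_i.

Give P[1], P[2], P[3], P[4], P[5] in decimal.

P[1]: T = 61, S = E(K, T) = 34; 156 ⊕ 34 = 190.
P[2]: T = 62, S = E(K, T) = 33; 138 ⊕ 33 = 171.
P[3]: T = 63, S = E(K, T) = 32; 31 ⊕ 32 = 63.
P[4]: T = 64, S = E(K, T) = 95; 251 ⊕ 95 = 164.
P[5]: T = 65, S = E(K, T) = 94; 151 ⊕ 94 = 201.

P[1] = 190, P[2] = 171, P[3] = 63, P[4] = 164, P[5] = 201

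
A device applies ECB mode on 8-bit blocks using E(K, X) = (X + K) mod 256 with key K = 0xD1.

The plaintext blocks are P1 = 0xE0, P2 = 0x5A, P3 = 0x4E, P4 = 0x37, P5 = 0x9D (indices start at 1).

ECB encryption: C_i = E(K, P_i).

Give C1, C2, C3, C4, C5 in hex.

C1: E(K, 0xE0) = 0xB1.
C2: E(K, 0x5A) = 0x2B.
C3: E(K, 0x4E) = 0x1F.
C4: E(K, 0x37) = 0x08.
C5: E(K, 0x9D) = 0x6E.

C1 = 0xB1, C2 = 0x2B, C3 = 0x1F, C4 = 0x08, C5 = 0x6E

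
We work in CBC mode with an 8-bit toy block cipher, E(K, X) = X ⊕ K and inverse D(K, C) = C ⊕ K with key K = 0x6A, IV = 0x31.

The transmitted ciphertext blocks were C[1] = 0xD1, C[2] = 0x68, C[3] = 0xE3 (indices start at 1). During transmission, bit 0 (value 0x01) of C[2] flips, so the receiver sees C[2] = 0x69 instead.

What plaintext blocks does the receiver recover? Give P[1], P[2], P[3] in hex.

CBC decryption: P_i = D(K, C_i) ⊕ C_{i−1}, with C_{0} = IV.
Only C[2] changed, to 0x69. In CBC, a change in C_i garbles P_i and flips the same bit in P_{i+1}. Decrypting the received ciphertext:
P[1]: D(K, 0xD1) = 0xBB; 0xBB ⊕ 0x31 = 0x8A.
P[2]: D(K, 0x69) = 0x03; 0x03 ⊕ 0xD1 = 0xD2.
P[3]: D(K, 0xE3) = 0x89; 0x89 ⊕ 0x69 = 0xE0.
Blocks that differ from the original plaintext: P[2], P[3].

P[1] = 0x8A, P[2] = 0xD2, P[3] = 0xE0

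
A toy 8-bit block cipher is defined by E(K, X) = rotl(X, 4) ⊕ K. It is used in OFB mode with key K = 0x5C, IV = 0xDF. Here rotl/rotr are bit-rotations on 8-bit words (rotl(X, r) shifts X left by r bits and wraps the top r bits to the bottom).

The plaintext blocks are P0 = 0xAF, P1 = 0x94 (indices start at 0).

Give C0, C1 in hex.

C0 = 0x0E, C1 = 0xD2

OFB encryption: S_i = E(K, S_{i−1}) with S_{−1} = IV; C_i = P_i ⊕ S_i.
C0: S = E(K, 0xDF) = 0xA1; 0xAF ⊕ 0xA1 = 0x0E.
C1: S = E(K, 0xA1) = 0x46; 0x94 ⊕ 0x46 = 0xD2.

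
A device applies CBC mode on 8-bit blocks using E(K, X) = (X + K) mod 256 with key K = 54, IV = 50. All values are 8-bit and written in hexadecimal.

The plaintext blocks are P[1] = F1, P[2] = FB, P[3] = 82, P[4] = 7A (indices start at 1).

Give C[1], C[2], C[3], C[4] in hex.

C[1] = F5, C[2] = 62, C[3] = 34, C[4] = A2

CBC encryption: C_i = E(K, P_i ⊕ C_{i−1}), with C_{0} = IV.
C[1]: P[1] ⊕ 50 = A1; E(K, A1) = F5.
C[2]: P[2] ⊕ F5 = 0E; E(K, 0E) = 62.
C[3]: P[3] ⊕ 62 = E0; E(K, E0) = 34.
C[4]: P[4] ⊕ 34 = 4E; E(K, 4E) = A2.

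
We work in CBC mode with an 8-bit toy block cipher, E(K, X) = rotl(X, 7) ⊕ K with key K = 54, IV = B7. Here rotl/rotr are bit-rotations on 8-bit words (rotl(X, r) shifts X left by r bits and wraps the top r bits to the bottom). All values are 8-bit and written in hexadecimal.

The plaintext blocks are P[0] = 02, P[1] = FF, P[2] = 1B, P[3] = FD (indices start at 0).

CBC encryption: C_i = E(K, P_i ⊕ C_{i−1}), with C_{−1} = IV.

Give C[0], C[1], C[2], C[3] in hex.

C[0] = 8E, C[1] = EC, C[2] = AF, C[3] = 7D

C[0]: P[0] ⊕ B7 = B5; E(K, B5) = 8E.
C[1]: P[1] ⊕ 8E = 71; E(K, 71) = EC.
C[2]: P[2] ⊕ EC = F7; E(K, F7) = AF.
C[3]: P[3] ⊕ AF = 52; E(K, 52) = 7D.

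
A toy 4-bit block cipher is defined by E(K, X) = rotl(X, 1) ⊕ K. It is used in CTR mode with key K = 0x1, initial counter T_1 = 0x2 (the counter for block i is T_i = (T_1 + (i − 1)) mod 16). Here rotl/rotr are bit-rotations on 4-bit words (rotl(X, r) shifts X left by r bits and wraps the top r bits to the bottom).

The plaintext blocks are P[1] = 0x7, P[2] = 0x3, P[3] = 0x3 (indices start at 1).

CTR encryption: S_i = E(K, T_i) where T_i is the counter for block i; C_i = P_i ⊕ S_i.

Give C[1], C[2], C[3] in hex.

C[1] = 0x2, C[2] = 0x4, C[3] = 0xA

C[1]: T = 0x2, S = E(K, T) = 0x5; 0x7 ⊕ 0x5 = 0x2.
C[2]: T = 0x3, S = E(K, T) = 0x7; 0x3 ⊕ 0x7 = 0x4.
C[3]: T = 0x4, S = E(K, T) = 0x9; 0x3 ⊕ 0x9 = 0xA.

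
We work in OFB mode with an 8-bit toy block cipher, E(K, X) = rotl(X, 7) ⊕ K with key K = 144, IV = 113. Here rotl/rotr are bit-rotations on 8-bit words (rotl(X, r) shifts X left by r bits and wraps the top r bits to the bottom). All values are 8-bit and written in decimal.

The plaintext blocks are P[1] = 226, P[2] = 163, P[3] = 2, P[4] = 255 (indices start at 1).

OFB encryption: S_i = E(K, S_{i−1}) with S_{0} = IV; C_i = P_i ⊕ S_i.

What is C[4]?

C[4] = 6

C[1]: S = E(K, 113) = 40; 226 ⊕ 40 = 202.
C[2]: S = E(K, 40) = 132; 163 ⊕ 132 = 39.
C[3]: S = E(K, 132) = 210; 2 ⊕ 210 = 208.
C[4]: S = E(K, 210) = 249; 255 ⊕ 249 = 6.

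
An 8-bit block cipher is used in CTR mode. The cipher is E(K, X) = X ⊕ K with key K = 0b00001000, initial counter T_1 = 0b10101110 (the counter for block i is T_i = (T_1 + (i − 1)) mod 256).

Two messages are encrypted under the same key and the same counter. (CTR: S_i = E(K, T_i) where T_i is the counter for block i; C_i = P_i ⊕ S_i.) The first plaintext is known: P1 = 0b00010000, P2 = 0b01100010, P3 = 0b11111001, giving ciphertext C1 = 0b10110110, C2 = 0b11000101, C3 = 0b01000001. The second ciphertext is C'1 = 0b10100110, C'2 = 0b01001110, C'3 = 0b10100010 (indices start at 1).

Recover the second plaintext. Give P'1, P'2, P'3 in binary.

P'1 = 0b00000000, P'2 = 0b11101001, P'3 = 0b00011010

In CTR with a reused counter, both messages share the same keystream S_i, so C_i ⊕ C'_i = P_i ⊕ P'_i and thus P'_i = P_i ⊕ C_i ⊕ C'_i.
P'1: 0b00010000 ⊕ 0b10110110 ⊕ 0b10100110 = 0b00000000.
P'2: 0b01100010 ⊕ 0b11000101 ⊕ 0b01001110 = 0b11101001.
P'3: 0b11111001 ⊕ 0b01000001 ⊕ 0b10100010 = 0b00011010.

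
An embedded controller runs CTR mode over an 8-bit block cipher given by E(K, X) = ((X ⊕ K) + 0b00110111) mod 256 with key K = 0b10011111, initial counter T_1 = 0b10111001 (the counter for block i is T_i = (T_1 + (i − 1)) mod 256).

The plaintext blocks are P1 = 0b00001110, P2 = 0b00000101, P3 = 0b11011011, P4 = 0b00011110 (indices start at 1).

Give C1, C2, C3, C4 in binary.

CTR encryption: S_i = E(K, T_i) where T_i is the counter for block i; C_i = P_i ⊕ S_i.
C1: T = 0b10111001, S = E(K, T) = 0b01011101; 0b00001110 ⊕ 0b01011101 = 0b01010011.
C2: T = 0b10111010, S = E(K, T) = 0b01011100; 0b00000101 ⊕ 0b01011100 = 0b01011001.
C3: T = 0b10111011, S = E(K, T) = 0b01011011; 0b11011011 ⊕ 0b01011011 = 0b10000000.
C4: T = 0b10111100, S = E(K, T) = 0b01011010; 0b00011110 ⊕ 0b01011010 = 0b01000100.

C1 = 0b01010011, C2 = 0b01011001, C3 = 0b10000000, C4 = 0b01000100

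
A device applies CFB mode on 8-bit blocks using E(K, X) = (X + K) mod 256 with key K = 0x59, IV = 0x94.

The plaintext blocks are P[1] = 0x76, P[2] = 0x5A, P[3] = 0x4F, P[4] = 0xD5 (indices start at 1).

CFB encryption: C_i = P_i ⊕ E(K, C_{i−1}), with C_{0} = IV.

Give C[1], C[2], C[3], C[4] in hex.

C[1]: E(K, 0x94) = 0xED; 0x76 ⊕ 0xED = 0x9B.
C[2]: E(K, 0x9B) = 0xF4; 0x5A ⊕ 0xF4 = 0xAE.
C[3]: E(K, 0xAE) = 0x07; 0x4F ⊕ 0x07 = 0x48.
C[4]: E(K, 0x48) = 0xA1; 0xD5 ⊕ 0xA1 = 0x74.

C[1] = 0x9B, C[2] = 0xAE, C[3] = 0x48, C[4] = 0x74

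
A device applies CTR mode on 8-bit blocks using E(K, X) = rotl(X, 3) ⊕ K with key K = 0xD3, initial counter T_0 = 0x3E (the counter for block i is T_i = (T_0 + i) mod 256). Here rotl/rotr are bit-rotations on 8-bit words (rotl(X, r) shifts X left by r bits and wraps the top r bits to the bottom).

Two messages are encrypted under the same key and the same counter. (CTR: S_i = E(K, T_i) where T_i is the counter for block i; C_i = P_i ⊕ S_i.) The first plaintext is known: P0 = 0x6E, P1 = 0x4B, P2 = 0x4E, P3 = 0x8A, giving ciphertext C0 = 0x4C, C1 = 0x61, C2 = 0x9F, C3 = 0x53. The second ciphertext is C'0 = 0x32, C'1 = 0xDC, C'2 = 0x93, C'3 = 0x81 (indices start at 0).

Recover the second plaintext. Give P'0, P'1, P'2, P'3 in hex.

P'0 = 0x10, P'1 = 0xF6, P'2 = 0x42, P'3 = 0x58

In CTR with a reused counter, both messages share the same keystream S_i, so C_i ⊕ C'_i = P_i ⊕ P'_i and thus P'_i = P_i ⊕ C_i ⊕ C'_i.
P'0: 0x6E ⊕ 0x4C ⊕ 0x32 = 0x10.
P'1: 0x4B ⊕ 0x61 ⊕ 0xDC = 0xF6.
P'2: 0x4E ⊕ 0x9F ⊕ 0x93 = 0x42.
P'3: 0x8A ⊕ 0x53 ⊕ 0x81 = 0x58.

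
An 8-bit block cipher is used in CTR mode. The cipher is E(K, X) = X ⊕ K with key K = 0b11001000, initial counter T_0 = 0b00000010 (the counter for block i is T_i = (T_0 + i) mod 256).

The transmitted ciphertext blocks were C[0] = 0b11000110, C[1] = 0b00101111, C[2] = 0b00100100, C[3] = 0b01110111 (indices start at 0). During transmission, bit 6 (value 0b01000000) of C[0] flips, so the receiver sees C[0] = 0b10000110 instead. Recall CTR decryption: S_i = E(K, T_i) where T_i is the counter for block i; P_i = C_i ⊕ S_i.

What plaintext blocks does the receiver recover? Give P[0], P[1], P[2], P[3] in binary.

Only C[0] changed, to 0b10000110. In CTR, a change in C_i flips the same bit in P_i only; the keystream is unaffected. Decrypting the received ciphertext:
P[0]: T = 0b00000010, S = E(K, T) = 0b11001010; 0b10000110 ⊕ 0b11001010 = 0b01001100.
P[1]: T = 0b00000011, S = E(K, T) = 0b11001011; 0b00101111 ⊕ 0b11001011 = 0b11100100.
P[2]: T = 0b00000100, S = E(K, T) = 0b11001100; 0b00100100 ⊕ 0b11001100 = 0b11101000.
P[3]: T = 0b00000101, S = E(K, T) = 0b11001101; 0b01110111 ⊕ 0b11001101 = 0b10111010.
Blocks that differ from the original plaintext: P[0].

P[0] = 0b01001100, P[1] = 0b11100100, P[2] = 0b11101000, P[3] = 0b10111010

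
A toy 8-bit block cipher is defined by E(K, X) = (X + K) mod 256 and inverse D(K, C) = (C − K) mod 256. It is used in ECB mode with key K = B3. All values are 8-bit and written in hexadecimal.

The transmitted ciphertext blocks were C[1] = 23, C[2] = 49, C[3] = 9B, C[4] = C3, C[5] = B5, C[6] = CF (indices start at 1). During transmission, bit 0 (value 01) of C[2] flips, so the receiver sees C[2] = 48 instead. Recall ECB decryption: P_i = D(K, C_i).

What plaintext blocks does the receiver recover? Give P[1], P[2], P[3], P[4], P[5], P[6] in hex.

P[1] = 70, P[2] = 95, P[3] = E8, P[4] = 10, P[5] = 02, P[6] = 1C

Only C[2] changed, to 48. In ECB, a change in C_i affects only P_i. Decrypting the received ciphertext:
P[1]: D(K, 23) = 70.
P[2]: D(K, 48) = 95.
P[3]: D(K, 9B) = E8.
P[4]: D(K, C3) = 10.
P[5]: D(K, B5) = 02.
P[6]: D(K, CF) = 1C.
Blocks that differ from the original plaintext: P[2].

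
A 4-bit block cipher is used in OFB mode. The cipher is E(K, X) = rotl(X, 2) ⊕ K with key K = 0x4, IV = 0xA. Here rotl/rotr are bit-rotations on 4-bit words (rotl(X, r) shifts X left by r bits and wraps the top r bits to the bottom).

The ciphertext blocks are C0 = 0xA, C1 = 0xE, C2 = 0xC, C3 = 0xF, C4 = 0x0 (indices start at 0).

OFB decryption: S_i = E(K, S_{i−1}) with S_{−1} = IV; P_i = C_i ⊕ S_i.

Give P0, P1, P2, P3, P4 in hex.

P0: S = E(K, 0xA) = 0xE; 0xA ⊕ 0xE = 0x4.
P1: S = E(K, 0xE) = 0xF; 0xE ⊕ 0xF = 0x1.
P2: S = E(K, 0xF) = 0xB; 0xC ⊕ 0xB = 0x7.
P3: S = E(K, 0xB) = 0xA; 0xF ⊕ 0xA = 0x5.
P4: S = E(K, 0xA) = 0xE; 0x0 ⊕ 0xE = 0xE.

P0 = 0x4, P1 = 0x1, P2 = 0x7, P3 = 0x5, P4 = 0xE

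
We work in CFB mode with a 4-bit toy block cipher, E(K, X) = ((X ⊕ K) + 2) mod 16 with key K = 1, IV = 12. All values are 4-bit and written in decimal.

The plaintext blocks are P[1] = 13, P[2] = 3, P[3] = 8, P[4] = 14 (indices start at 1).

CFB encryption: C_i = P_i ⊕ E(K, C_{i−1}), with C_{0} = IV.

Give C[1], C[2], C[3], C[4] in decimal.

C[1] = 2, C[2] = 6, C[3] = 1, C[4] = 12

C[1]: E(K, 12) = 15; 13 ⊕ 15 = 2.
C[2]: E(K, 2) = 5; 3 ⊕ 5 = 6.
C[3]: E(K, 6) = 9; 8 ⊕ 9 = 1.
C[4]: E(K, 1) = 2; 14 ⊕ 2 = 12.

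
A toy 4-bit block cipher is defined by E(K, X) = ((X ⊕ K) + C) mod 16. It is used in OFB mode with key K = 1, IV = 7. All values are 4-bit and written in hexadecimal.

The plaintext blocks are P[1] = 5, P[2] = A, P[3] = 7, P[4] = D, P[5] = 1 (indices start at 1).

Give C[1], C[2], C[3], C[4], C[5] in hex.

C[1] = 7, C[2] = 5, C[3] = D, C[4] = A, C[5] = 3

OFB encryption: S_i = E(K, S_{i−1}) with S_{0} = IV; C_i = P_i ⊕ S_i.
C[1]: S = E(K, 7) = 2; 5 ⊕ 2 = 7.
C[2]: S = E(K, 2) = F; A ⊕ F = 5.
C[3]: S = E(K, F) = A; 7 ⊕ A = D.
C[4]: S = E(K, A) = 7; D ⊕ 7 = A.
C[5]: S = E(K, 7) = 2; 1 ⊕ 2 = 3.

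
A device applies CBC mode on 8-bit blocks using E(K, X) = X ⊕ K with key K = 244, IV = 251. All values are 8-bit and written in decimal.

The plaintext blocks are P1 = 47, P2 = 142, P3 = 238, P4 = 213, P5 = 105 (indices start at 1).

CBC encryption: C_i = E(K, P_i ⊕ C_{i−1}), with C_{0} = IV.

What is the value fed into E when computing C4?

149

C1: P1 ⊕ 251 = 212; E(K, 212) = 32.
C2: P2 ⊕ 32 = 174; E(K, 174) = 90.
C3: P3 ⊕ 90 = 180; E(K, 180) = 64.
C4: P4 ⊕ 64 = 149; E(K, 149) = 97.
So the input to E for block 4 is 149.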